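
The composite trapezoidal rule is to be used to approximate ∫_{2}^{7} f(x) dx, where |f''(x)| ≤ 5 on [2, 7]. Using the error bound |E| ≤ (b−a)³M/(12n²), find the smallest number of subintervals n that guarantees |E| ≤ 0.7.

Need 625/(12n²) ≤ 0.7.
n² ≥ 625/(12·0.7) = 74.4048 ⇒ n ≥ 8.6258, so the smallest n is 9.

9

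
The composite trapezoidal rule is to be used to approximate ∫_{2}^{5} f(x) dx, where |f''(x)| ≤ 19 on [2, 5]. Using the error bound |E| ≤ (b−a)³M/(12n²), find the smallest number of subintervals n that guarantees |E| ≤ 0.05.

30

Need 513/(12n²) ≤ 0.05.
n² ≥ 513/(12·0.05) = 855 ⇒ n ≥ 29.2404, so the smallest n is 30.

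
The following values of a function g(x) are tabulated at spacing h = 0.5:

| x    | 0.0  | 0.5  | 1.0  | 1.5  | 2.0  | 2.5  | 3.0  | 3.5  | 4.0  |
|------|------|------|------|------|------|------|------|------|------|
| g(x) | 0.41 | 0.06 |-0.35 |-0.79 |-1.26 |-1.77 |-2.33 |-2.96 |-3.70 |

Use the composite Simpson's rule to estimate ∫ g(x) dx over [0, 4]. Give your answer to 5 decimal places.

-5.50167

h = 0.5, n = 8.
(h/3)·[y₀ + 4y₁ + 2y₂ + 4y₃ + 2y₄ + 4y₅ + 2y₆ + 4y₇ + y₈] = 0.166667·(-33.01) = -5.50167.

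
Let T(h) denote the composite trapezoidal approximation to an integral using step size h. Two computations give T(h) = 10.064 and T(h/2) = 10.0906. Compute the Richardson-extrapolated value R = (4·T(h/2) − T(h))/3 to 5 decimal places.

R = (4·T(h/2) − T(h)) / 3 = (4·10.0906 − 10.064)/3 = (30.2984)/3 = 10.09947.

10.09947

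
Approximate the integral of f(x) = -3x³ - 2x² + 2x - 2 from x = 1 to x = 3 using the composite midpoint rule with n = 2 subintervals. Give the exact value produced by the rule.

h = (3 − 1)/2 = 1.
Midpoints m₁,…,m₂ = 1.5, 2.5.
f(m₁)=-13.625, f(m₂)=-56.375.
h·[f(m₁) + f(m₂)] = 1·(-70) = -70.

-70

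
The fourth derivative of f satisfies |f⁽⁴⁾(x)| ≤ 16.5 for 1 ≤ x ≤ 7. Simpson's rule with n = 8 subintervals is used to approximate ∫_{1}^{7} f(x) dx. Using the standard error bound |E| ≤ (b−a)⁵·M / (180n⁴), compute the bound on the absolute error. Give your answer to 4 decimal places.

0.1740

|E| ≤ (6)⁵·16.5 / (180·8⁴) = 128304/737280 = 0.1740.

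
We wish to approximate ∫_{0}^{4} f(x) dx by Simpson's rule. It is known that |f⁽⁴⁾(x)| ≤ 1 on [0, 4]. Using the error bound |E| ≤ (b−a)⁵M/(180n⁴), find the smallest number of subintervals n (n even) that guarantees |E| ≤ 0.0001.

Need 1024/(180n⁴) ≤ 0.0001.
n⁴ ≥ 1024/(180·0.0001) = 56888.9 ⇒ n ≥ 15.4439, so the smallest even n is 16. (n must be even for Simpson's rule.)

16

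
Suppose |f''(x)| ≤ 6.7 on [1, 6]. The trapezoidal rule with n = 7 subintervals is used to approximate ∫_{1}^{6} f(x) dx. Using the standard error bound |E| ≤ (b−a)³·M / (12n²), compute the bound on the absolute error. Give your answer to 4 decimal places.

|E| ≤ (5)³·6.7 / (12·7²) = 837.5/588 = 1.4243.

1.4243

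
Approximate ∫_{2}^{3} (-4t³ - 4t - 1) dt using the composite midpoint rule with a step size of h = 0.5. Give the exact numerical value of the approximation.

h = (3 − 2)/2 = 0.5.
Midpoints m₁,…,m₂ = 2.25, 2.75.
f(m₁)=-55.5625, f(m₂)=-95.1875.
h·[f(m₁) + f(m₂)] = 0.5·(-150.75) = -75.375.

-75.375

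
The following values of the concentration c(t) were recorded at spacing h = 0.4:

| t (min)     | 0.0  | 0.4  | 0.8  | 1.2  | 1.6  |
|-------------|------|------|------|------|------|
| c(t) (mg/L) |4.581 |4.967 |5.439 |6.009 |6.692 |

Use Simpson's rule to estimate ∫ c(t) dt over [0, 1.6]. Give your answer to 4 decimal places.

h = 0.4, n = 4.
(h/3)·[y₀ + 4y₁ + 2y₂ + 4y₃ + y₄] = 0.133333·(66.055) = 8.8073.

8.8073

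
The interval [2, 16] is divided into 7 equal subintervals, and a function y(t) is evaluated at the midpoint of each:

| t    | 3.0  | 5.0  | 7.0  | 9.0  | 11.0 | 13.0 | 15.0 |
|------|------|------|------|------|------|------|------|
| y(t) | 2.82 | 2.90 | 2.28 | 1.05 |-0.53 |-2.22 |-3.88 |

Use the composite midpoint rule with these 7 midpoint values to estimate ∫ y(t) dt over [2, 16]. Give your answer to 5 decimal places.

4.84000

h = 2, n = 7.
h·[y(m₁) + y(m₂) + y(m₃) + y(m₄) + y(m₅) + y(m₆) + y(m₇)] = 2·(2.42) = 4.84000.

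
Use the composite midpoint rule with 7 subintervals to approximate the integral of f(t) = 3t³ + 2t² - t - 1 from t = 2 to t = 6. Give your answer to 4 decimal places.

1074.5306

h = (6 − 2)/7 = 0.571429.
Midpoints m₁,…,m₇ = 2.285714, 2.857143, 3.428571, 4, 4.571429, 5.142857, 5.714286.
f(m₁)=42.988338, f(m₂)=82.440233, f(m₃)=139.991254, f(m₄)=219, f(m₅)=322.825073, f(m₆)=454.825073, f(m₇)=618.358601.
h·[f(m₁) + f(m₂) + f(m₃) + f(m₄) + f(m₅) + f(m₆) + f(m₇)] = 0.571429·(1880.428571) = 1074.5306.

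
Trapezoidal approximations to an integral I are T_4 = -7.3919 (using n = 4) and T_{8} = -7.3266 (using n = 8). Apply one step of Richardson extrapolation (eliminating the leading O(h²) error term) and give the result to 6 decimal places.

R = (4·T_{8} − T_4) / 3 = (4·(-7.3266) − (-7.3919))/3 = (-21.9145)/3 = -7.304833.

-7.304833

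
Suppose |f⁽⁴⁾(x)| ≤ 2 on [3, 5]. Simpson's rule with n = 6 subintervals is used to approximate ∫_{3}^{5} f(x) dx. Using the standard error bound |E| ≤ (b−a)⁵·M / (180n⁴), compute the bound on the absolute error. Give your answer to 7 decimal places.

|E| ≤ (2)⁵·2 / (180·6⁴) = 64/233280 = 0.0002743.

0.0002743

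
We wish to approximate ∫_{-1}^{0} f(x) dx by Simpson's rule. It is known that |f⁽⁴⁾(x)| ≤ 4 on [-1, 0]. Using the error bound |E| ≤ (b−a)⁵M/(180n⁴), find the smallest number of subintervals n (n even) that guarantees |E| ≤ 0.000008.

Need 4/(180n⁴) ≤ 0.000008.
n⁴ ≥ 4/(180·0.000008) = 2777.78 ⇒ n ≥ 7.2598, so the smallest even n is 8. (n must be even for Simpson's rule.)

8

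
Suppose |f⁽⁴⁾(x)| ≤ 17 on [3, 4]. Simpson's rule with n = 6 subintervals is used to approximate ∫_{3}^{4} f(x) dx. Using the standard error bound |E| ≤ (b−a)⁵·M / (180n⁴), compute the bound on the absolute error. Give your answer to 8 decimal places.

|E| ≤ (1)⁵·17 / (180·6⁴) = 17/233280 = 0.00007287.

0.00007287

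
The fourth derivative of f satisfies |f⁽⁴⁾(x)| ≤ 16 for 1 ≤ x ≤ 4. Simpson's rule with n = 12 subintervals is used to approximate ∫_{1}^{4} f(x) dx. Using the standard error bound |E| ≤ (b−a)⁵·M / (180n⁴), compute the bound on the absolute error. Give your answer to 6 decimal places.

0.001042

|E| ≤ (3)⁵·16 / (180·12⁴) = 3888/3732480 = 0.001042.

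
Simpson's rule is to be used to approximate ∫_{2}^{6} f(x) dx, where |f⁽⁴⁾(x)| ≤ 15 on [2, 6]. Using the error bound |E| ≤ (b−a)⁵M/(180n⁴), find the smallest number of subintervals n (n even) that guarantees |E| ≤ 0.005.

Need 15360/(180n⁴) ≤ 0.005.
n⁴ ≥ 15360/(180·0.005) = 17066.7 ⇒ n ≥ 11.4298, so the smallest even n is 12. (n must be even for Simpson's rule.)

12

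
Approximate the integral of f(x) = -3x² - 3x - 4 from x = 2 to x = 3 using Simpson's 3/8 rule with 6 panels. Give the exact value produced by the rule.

-30.5

h = (3 − 2)/6 = 0.166667.
Nodes x₀,…,x₆ = 2, 2.166667, 2.333333, 2.5, 2.666667, 2.833333, 3.
f(x) = -3x² - 3x - 4: f₀=-22, f₁=-24.583333, f₂=-27.333333, f₃=-30.25, f₄=-33.333333, f₅=-36.583333, f₆=-40.
(3h/8)·[f₀ + 3f₁ + 3f₂ + 2f₃ + 3f₄ + 3f₅ + f₆] = 0.0625·(-488) = -30.5.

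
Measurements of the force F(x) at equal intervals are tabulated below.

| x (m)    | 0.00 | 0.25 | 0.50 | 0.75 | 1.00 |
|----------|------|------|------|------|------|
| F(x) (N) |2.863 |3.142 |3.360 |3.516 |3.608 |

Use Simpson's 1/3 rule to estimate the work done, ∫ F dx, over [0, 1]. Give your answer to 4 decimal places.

3.3186

h = 0.25, n = 4.
(h/3)·[y₀ + 4y₁ + 2y₂ + 4y₃ + y₄] = 0.083333·(39.823) = 3.3186.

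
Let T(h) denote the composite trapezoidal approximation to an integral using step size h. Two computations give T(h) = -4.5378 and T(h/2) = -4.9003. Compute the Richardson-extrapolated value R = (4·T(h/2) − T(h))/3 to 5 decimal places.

-5.02113

R = (4·T(h/2) − T(h)) / 3 = (4·(-4.9003) − (-4.5378))/3 = (-15.0634)/3 = -5.02113.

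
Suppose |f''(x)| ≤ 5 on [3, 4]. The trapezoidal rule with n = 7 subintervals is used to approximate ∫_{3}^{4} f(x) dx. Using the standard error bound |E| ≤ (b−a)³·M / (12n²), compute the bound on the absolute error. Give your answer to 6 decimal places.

0.008503

|E| ≤ (1)³·5 / (12·7²) = 5/588 = 0.008503.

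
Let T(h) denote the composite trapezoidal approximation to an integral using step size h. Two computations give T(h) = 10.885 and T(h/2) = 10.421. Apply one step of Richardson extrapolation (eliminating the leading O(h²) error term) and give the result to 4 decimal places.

R = (4·T(h/2) − T(h)) / 3 = (4·10.421 − 10.885)/3 = (30.799)/3 = 10.2663.

10.2663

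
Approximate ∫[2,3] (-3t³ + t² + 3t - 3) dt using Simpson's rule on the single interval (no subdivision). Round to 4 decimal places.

-37.9167

S = (b−a)/6 · [f(2) + 4f(2.5) + f(3)] = 0.166667·[(-17) + 4·(-36.125) + (-66)] = -37.9167.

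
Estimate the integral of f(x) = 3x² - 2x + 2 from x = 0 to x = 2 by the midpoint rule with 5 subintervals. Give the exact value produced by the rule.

h = (2 − 0)/5 = 0.4.
Midpoints m₁,…,m₅ = 0.2, 0.6, 1, 1.4, 1.8.
f(m₁)=1.72, f(m₂)=1.88, f(m₃)=3, f(m₄)=5.08, f(m₅)=8.12.
h·[f(m₁) + f(m₂) + f(m₃) + f(m₄) + f(m₅)] = 0.4·(19.8) = 7.92.

7.92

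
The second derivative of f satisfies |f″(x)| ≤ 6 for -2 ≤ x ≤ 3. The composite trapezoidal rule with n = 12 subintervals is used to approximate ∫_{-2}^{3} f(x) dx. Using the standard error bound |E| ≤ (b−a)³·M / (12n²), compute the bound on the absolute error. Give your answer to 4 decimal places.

|E| ≤ (5)³·6 / (12·12²) = 750/1728 = 0.4340.

0.4340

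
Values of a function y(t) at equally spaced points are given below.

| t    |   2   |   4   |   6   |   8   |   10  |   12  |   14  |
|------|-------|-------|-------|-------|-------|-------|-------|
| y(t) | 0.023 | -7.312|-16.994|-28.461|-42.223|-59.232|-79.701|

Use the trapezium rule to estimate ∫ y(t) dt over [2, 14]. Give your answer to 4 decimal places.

-388.1220

h = 2, n = 6.
(h/2)·[y₀ + 2y₁ + 2y₂ + 2y₃ + 2y₄ + 2y₅ + y₆] = 1·(-388.122) = -388.1220.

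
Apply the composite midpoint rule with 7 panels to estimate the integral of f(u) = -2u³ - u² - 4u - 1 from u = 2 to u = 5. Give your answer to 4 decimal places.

h = (5 − 2)/7 = 0.428571.
Midpoints m₁,…,m₇ = 2.214286, 2.642857, 3.071429, 3.5, 3.928571, 4.357143, 4.785714.
f(m₁)=-36.473761, f(m₂)=-55.475219, f(m₃)=-80.669096, f(m₄)=-113, f(m₅)=-153.412536, f(m₆)=-202.851312, f(m₇)=-262.260933.
h·[f(m₁) + f(m₂) + f(m₃) + f(m₄) + f(m₅) + f(m₆) + f(m₇)] = 0.428571·(-904.142857) = -387.4898.

-387.4898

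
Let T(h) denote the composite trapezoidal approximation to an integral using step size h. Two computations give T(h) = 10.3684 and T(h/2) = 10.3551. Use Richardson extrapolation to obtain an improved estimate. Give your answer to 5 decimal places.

10.35067

R = (4·T(h/2) − T(h)) / 3 = (4·10.3551 − 10.3684)/3 = (31.0520)/3 = 10.35067.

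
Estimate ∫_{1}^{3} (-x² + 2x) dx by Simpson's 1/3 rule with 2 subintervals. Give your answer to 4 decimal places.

-0.6667

h = (3 − 1)/2 = 1.
Nodes x₀,…,x₂ = 1, 2, 3.
f(x) = -x² + 2x: f₀=1, f₁=0, f₂=-3.
(h/3)·[f₀ + 4f₁ + f₂] = 0.333333·(-2) = -0.6667.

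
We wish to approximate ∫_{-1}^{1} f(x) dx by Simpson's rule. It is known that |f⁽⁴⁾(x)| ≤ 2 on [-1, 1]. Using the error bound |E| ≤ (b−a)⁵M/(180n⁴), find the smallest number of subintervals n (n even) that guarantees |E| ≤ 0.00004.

Need 64/(180n⁴) ≤ 0.00004.
n⁴ ≥ 64/(180·0.00004) = 8888.89 ⇒ n ≥ 9.7098, so the smallest even n is 10. (n must be even for Simpson's rule.)

10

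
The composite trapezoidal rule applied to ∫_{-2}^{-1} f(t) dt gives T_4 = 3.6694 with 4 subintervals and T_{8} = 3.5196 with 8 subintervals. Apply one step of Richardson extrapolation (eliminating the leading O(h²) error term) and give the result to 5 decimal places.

R = (4·T_{8} − T_4) / 3 = (4·3.5196 − 3.6694)/3 = (10.4090)/3 = 3.46967.

3.46967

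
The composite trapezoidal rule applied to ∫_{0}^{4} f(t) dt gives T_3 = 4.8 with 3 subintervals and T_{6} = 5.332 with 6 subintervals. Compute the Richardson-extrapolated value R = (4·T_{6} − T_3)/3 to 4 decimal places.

5.5093

R = (4·T_{6} − T_3) / 3 = (4·5.332 − 4.8)/3 = (16.528)/3 = 5.5093.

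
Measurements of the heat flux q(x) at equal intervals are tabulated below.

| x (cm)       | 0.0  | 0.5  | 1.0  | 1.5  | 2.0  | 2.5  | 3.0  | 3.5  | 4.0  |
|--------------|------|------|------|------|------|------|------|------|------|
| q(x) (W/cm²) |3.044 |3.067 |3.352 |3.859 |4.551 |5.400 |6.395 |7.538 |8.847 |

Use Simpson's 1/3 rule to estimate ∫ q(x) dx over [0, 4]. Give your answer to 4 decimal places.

h = 0.5, n = 8.
(h/3)·[y₀ + 4y₁ + 2y₂ + 4y₃ + 2y₄ + 4y₅ + 2y₆ + 4y₇ + y₈] = 0.166667·(119.943) = 19.9905.

19.9905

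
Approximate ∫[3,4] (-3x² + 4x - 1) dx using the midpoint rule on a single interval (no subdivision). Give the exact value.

M = (b−a)·f(3.5) = 1·(-23.75) = -23.75.

-23.75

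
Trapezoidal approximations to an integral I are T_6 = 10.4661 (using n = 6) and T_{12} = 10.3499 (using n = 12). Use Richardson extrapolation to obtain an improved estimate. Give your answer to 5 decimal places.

10.31117

R = (4·T_{12} − T_6) / 3 = (4·10.3499 − 10.4661)/3 = (30.9335)/3 = 10.31117.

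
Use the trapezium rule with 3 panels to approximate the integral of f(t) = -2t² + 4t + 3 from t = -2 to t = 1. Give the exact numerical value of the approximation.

h = (1 − (-2))/3 = 1.
Nodes t₀,…,t₃ = -2, -1, 0, 1.
f(t) = -2t² + 4t + 3: f₀=-13, f₁=-3, f₂=3, f₃=5.
(h/2)·[f₀ + 2f₁ + 2f₂ + f₃] = 0.5·(-8) = -4.

-4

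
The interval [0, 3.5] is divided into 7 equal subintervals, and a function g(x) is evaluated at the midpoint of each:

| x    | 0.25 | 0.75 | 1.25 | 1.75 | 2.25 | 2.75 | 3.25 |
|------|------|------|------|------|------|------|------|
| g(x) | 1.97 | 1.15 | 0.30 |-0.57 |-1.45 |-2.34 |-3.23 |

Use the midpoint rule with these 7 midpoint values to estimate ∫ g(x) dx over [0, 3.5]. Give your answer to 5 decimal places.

-2.08500

h = 0.5, n = 7.
h·[y(m₁) + y(m₂) + y(m₃) + y(m₄) + y(m₅) + y(m₆) + y(m₇)] = 0.5·(-4.17) = -2.08500.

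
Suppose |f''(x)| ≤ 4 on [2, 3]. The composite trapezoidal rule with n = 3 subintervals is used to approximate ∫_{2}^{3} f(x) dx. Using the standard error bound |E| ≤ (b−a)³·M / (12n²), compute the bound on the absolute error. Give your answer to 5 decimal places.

0.03704

|E| ≤ (1)³·4 / (12·3²) = 4/108 = 0.03704.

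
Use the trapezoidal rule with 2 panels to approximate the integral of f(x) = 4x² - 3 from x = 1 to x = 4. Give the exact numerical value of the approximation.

79.5

h = (4 − 1)/2 = 1.5.
Nodes x₀,…,x₂ = 1, 2.5, 4.
f(x) = 4x² - 3: f₀=1, f₁=22, f₂=61.
(h/2)·[f₀ + 2f₁ + f₂] = 0.75·(106) = 79.5.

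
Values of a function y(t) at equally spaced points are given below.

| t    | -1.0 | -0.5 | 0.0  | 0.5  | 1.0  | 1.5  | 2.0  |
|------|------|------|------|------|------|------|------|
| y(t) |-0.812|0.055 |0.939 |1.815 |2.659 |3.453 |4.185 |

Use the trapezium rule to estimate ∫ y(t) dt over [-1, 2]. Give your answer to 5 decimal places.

5.30375

h = 0.5, n = 6.
(h/2)·[y₀ + 2y₁ + 2y₂ + 2y₃ + 2y₄ + 2y₅ + y₆] = 0.25·(21.215) = 5.30375.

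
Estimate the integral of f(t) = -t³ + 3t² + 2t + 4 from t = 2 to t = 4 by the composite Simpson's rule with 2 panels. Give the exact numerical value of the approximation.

h = (4 − 2)/2 = 1.
Nodes t₀,…,t₂ = 2, 3, 4.
f(t) = -t³ + 3t² + 2t + 4: f₀=12, f₁=10, f₂=-4.
(h/3)·[f₀ + 4f₁ + f₂] = 0.333333·(48) = 16.

16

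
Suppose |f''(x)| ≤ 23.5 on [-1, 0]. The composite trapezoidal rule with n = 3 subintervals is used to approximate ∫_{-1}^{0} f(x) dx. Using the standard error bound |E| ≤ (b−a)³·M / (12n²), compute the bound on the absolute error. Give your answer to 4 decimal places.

0.2176

|E| ≤ (1)³·23.5 / (12·3²) = 23.5/108 = 0.2176.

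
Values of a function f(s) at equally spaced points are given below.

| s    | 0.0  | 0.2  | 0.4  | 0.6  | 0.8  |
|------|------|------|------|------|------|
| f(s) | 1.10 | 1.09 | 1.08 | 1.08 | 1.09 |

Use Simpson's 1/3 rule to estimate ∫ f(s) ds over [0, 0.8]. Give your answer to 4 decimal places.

0.8687

h = 0.2, n = 4.
(h/3)·[y₀ + 4y₁ + 2y₂ + 4y₃ + y₄] = 0.066667·(13.03) = 0.8687.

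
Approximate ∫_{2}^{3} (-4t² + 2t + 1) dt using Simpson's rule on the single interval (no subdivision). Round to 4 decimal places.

-19.3333

S = (b−a)/6 · [f(2) + 4f(2.5) + f(3)] = 0.166667·[(-11) + 4·(-19) + (-29)] = -19.3333.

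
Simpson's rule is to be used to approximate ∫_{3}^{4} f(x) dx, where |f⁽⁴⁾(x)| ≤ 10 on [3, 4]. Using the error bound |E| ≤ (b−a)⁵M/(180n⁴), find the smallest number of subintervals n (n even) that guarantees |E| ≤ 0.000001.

16

Need 10/(180n⁴) ≤ 0.000001.
n⁴ ≥ 10/(180·0.000001) = 55555.6 ⇒ n ≥ 15.3526, so the smallest even n is 16. (n must be even for Simpson's rule.)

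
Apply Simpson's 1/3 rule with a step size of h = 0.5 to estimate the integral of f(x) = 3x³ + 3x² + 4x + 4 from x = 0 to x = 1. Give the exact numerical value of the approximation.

h = (1 − 0)/2 = 0.5.
Nodes x₀,…,x₂ = 0, 0.5, 1.
f(x) = 3x³ + 3x² + 4x + 4: f₀=4, f₁=7.125, f₂=14.
(h/3)·[f₀ + 4f₁ + f₂] = 0.166667·(46.5) = 7.75.

7.75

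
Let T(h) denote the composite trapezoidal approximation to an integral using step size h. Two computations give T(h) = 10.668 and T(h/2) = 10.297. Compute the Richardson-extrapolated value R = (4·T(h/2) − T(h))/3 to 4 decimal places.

10.1733

R = (4·T(h/2) − T(h)) / 3 = (4·10.297 − 10.668)/3 = (30.520)/3 = 10.1733.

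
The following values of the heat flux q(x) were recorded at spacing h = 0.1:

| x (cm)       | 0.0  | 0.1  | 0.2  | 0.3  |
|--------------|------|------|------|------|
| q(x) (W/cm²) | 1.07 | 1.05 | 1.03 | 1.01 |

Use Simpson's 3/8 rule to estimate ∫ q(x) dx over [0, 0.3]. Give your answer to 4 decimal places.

0.3120

h = 0.1, n = 3.
(3h/8)·[y₀ + 3y₁ + 3y₂ + y₃] = 0.0375·(8.32) = 0.3120.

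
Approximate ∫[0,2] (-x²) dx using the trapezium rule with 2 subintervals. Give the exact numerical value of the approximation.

-3

h = (2 − 0)/2 = 1.
Nodes x₀,…,x₂ = 0, 1, 2.
f(x) = -x²: f₀=0, f₁=-1, f₂=-4.
(h/2)·[f₀ + 2f₁ + f₂] = 0.5·(-6) = -3.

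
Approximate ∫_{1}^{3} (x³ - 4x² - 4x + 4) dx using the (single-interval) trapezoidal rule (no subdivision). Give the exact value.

-20

T = (b−a)/2 · [f(1) + f(3)] = 1·[(-3) + (-17)] = -20.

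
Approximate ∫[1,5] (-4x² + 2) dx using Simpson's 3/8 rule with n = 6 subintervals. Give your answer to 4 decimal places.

-157.3333

h = (5 − 1)/6 = 0.666667.
Nodes x₀,…,x₆ = 1, 1.666667, 2.333333, 3, 3.666667, 4.333333, 5.
f(x) = -4x² + 2: f₀=-2, f₁=-9.111111, f₂=-19.777778, f₃=-34, f₄=-51.777778, f₅=-73.111111, f₆=-98.
(3h/8)·[f₀ + 3f₁ + 3f₂ + 2f₃ + 3f₄ + 3f₅ + f₆] = 0.25·(-629.333333) = -157.3333.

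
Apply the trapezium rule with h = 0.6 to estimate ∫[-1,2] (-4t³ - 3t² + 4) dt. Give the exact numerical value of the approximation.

-13.62

h = (2 − (-1))/5 = 0.6.
Nodes t₀,…,t₅ = -1, -0.4, 0.2, 0.8, 1.4, 2.
f(t) = -4t³ - 3t² + 4: f₀=5, f₁=3.776, f₂=3.848, f₃=0.032, f₄=-12.856, f₅=-40.
(h/2)·[f₀ + 2f₁ + 2f₂ + 2f₃ + 2f₄ + f₅] = 0.3·(-45.4) = -13.62.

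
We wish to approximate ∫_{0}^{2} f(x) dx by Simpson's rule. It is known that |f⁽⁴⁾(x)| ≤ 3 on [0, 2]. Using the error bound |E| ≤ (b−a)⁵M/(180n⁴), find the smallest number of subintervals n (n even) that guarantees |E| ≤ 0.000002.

24

Need 96/(180n⁴) ≤ 0.000002.
n⁴ ≥ 96/(180·0.000002) = 266667 ⇒ n ≥ 22.7244, so the smallest even n is 24. (n must be even for Simpson's rule.)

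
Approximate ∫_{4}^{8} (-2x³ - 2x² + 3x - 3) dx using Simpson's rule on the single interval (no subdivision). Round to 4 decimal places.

-2158.6667

S = (b−a)/6 · [f(4) + 4f(6) + f(8)] = 0.666667·[(-151) + 4·(-489) + (-1131)] = -2158.6667.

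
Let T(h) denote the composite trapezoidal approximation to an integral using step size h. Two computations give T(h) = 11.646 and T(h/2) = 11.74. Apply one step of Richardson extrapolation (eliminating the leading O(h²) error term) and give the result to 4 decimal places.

11.7713

R = (4·T(h/2) − T(h)) / 3 = (4·11.74 − 11.646)/3 = (35.314)/3 = 11.7713.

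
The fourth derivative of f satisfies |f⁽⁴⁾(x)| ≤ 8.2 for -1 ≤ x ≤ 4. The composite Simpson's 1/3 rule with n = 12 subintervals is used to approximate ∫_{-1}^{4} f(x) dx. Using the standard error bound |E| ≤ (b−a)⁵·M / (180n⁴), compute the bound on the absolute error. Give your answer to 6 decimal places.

0.006865

|E| ≤ (5)⁵·8.2 / (180·12⁴) = 25625/3732480 = 0.006865.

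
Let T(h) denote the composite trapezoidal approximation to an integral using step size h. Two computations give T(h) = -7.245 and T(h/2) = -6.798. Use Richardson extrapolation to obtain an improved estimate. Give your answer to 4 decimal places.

R = (4·T(h/2) − T(h)) / 3 = (4·(-6.798) − (-7.245))/3 = (-19.947)/3 = -6.6490.

-6.6490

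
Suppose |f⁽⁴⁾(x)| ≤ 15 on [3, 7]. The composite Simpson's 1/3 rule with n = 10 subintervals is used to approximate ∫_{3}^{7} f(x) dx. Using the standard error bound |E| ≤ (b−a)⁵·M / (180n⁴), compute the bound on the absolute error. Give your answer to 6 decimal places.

0.008533

|E| ≤ (4)⁵·15 / (180·10⁴) = 15360/1800000 = 0.008533.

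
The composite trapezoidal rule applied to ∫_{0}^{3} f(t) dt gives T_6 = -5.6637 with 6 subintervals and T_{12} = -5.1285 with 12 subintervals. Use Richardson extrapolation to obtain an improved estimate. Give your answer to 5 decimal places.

R = (4·T_{12} − T_6) / 3 = (4·(-5.1285) − (-5.6637))/3 = (-14.8503)/3 = -4.95010.

-4.95010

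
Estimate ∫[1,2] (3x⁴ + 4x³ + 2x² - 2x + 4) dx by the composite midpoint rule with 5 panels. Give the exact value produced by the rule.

39.06014

h = (2 − 1)/5 = 0.2.
Midpoints m₁,…,m₅ = 1.1, 1.3, 1.5, 1.7, 1.9.
f(m₁)=13.9363, f(m₂)=22.1363, f(m₃)=34.1875, f(m₄)=51.0883, f(m₅)=73.9523.
h·[f(m₁) + f(m₂) + f(m₃) + f(m₄) + f(m₅)] = 0.2·(195.3007) = 39.06014.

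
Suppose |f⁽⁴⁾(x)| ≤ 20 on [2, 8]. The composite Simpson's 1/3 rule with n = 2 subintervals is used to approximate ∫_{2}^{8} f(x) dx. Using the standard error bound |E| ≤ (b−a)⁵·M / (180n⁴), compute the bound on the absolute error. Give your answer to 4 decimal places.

54.0000

|E| ≤ (6)⁵·20 / (180·2⁴) = 155520/2880 = 54.0000.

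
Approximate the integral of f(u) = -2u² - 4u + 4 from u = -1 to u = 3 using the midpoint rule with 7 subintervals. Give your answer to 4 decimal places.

-18.4490

h = (3 − (-1))/7 = 0.571429.
Midpoints m₁,…,m₇ = -0.714286, -0.142857, 0.428571, 1, 1.571429, 2.142857, 2.714286.
f(m₁)=5.836735, f(m₂)=4.530612, f(m₃)=1.918367, f(m₄)=-2, f(m₅)=-7.224490, f(m₆)=-13.755102, f(m₇)=-21.591837.
h·[f(m₁) + f(m₂) + f(m₃) + f(m₄) + f(m₅) + f(m₆) + f(m₇)] = 0.571429·(-32.285714) = -18.4490.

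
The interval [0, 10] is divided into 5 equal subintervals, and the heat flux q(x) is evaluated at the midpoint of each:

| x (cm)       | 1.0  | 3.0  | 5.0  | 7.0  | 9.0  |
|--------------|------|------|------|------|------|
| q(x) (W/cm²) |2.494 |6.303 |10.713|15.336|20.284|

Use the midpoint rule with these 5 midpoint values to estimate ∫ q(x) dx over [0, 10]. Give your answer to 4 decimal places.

h = 2, n = 5.
h·[y(m₁) + y(m₂) + y(m₃) + y(m₄) + y(m₅)] = 2·(55.130) = 110.2600.

110.2600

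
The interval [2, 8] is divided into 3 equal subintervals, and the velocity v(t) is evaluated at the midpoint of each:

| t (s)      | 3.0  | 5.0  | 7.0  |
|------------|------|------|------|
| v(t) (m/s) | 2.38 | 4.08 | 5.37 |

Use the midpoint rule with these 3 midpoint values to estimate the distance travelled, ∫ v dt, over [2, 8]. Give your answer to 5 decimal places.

h = 2, n = 3.
h·[y(m₁) + y(m₂) + y(m₃)] = 2·(11.83) = 23.66000.

23.66000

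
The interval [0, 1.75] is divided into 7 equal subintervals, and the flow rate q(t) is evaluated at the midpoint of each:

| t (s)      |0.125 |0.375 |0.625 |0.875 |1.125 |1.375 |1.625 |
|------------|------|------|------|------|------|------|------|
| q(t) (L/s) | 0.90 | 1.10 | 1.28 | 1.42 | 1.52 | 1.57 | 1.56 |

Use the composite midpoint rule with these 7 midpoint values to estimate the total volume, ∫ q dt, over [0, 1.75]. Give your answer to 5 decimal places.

2.33750

h = 0.25, n = 7.
h·[y(m₁) + y(m₂) + y(m₃) + y(m₄) + y(m₅) + y(m₆) + y(m₇)] = 0.25·(9.35) = 2.33750.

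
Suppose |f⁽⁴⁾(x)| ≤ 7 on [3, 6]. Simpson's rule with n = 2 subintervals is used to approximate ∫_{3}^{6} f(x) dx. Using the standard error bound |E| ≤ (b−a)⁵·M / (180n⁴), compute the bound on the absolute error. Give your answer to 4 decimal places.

0.5906

|E| ≤ (3)⁵·7 / (180·2⁴) = 1701/2880 = 0.5906.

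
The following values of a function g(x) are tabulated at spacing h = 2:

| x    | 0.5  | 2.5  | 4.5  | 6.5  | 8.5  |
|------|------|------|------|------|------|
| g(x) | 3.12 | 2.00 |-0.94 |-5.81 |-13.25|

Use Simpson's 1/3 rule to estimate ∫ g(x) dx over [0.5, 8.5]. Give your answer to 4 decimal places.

h = 2, n = 4.
(h/3)·[y₀ + 4y₁ + 2y₂ + 4y₃ + y₄] = 0.666667·(-27.25) = -18.1667.

-18.1667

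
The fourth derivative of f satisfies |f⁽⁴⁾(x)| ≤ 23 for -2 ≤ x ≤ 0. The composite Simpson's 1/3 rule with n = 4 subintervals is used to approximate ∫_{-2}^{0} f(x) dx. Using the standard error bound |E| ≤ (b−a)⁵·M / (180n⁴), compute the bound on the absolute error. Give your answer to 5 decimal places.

0.01597

|E| ≤ (2)⁵·23 / (180·4⁴) = 736/46080 = 0.01597.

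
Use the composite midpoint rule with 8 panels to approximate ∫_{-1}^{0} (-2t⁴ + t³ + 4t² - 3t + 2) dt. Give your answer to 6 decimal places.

4.185272

h = (0 − (-1))/8 = 0.125.
Midpoints m₁,…,m₈ = -0.9375, -0.8125, -0.6875, -0.5625, -0.4375, -0.3125, -0.1875, -0.0625.
f(m₁)=5.959197998046875, f(m₂)=5.670135498046875, f(m₃)=5.181365966796875, f(m₄)=4.574920654296875, f(m₅)=3.921112060546875, f(m₆)=3.278533935546875, f(m₇)=2.694061279296875, f(m₈)=2.202850341796875.
h·[f(m₁) + f(m₂) + f(m₃) + f(m₄) + f(m₅) + f(m₆) + f(m₇) + f(m₈)] = 0.125·(33.482177734375) = 4.185272.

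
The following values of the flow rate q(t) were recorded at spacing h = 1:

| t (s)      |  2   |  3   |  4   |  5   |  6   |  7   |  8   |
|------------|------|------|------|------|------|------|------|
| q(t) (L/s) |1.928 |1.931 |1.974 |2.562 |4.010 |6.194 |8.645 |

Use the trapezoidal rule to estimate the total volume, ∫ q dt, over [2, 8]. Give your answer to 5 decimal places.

21.95750

h = 1, n = 6.
(h/2)·[y₀ + 2y₁ + 2y₂ + 2y₃ + 2y₄ + 2y₅ + y₆] = 0.5·(43.915) = 21.95750.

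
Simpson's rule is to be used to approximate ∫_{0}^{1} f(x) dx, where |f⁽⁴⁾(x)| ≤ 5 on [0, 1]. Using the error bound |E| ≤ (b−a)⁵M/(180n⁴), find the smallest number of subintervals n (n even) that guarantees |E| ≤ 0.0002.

Need 5/(180n⁴) ≤ 0.0002.
n⁴ ≥ 5/(180·0.0002) = 138.889 ⇒ n ≥ 3.4329, so the smallest even n is 4. (n must be even for Simpson's rule.)

4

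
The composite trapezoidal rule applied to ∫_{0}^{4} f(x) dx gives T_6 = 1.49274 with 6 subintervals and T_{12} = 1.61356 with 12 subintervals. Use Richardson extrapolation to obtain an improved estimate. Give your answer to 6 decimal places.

1.653833

R = (4·T_{12} − T_6) / 3 = (4·1.61356 − 1.49274)/3 = (4.96150)/3 = 1.653833.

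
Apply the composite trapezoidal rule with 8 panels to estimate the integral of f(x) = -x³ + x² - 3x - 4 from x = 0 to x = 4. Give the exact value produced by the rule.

-83.5

h = (4 − 0)/8 = 0.5.
Nodes x₀,…,x₈ = 0, 0.5, 1, 1.5, 2, 2.5, 3, 3.5, 4.
f(x) = -x³ + x² - 3x - 4: f₀=-4, f₁=-5.375, f₂=-7, f₃=-9.625, f₄=-14, f₅=-20.875, f₆=-31, f₇=-45.125, f₈=-64.
(h/2)·[f₀ + 2f₁ + 2f₂ + 2f₃ + 2f₄ + 2f₅ + 2f₆ + 2f₇ + f₈] = 0.25·(-334) = -83.5.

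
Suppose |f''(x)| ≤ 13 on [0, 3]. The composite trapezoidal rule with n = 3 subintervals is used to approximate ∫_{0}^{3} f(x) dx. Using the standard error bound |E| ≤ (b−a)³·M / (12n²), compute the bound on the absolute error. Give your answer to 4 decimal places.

|E| ≤ (3)³·13 / (12·3²) = 351/108 = 3.2500.

3.2500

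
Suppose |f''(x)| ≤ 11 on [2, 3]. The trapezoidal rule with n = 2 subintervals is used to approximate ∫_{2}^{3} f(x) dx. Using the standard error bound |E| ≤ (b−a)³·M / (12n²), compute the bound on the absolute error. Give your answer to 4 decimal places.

|E| ≤ (1)³·11 / (12·2²) = 11/48 = 0.2292.

0.2292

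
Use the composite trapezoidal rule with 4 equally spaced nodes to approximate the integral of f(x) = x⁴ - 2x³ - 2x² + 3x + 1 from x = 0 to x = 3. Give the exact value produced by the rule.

10

h = (3 − 0)/3 = 1.
Nodes x₀,…,x₃ = 0, 1, 2, 3.
f(x) = x⁴ - 2x³ - 2x² + 3x + 1: f₀=1, f₁=1, f₂=-1, f₃=19.
(h/2)·[f₀ + 2f₁ + 2f₂ + f₃] = 0.5·(20) = 10.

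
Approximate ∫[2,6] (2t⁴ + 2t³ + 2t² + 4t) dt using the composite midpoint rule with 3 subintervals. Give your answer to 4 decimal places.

3802.3374

h = (6 − 2)/3 = 1.333333.
Midpoints m₁,…,m₃ = 2.666667, 4, 5.333333.
f(m₁)=163.950617, f(m₂)=688, f(m₃)=1999.802469.
h·[f(m₁) + f(m₂) + f(m₃)] = 1.333333·(2851.753086) = 3802.3374.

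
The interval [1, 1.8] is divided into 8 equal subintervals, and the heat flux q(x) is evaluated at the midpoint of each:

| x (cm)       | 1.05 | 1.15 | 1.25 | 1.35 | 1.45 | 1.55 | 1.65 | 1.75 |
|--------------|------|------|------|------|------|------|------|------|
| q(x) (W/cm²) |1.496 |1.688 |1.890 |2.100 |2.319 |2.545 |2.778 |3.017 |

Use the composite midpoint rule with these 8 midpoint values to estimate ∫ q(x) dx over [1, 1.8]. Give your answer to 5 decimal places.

1.78330

h = 0.1, n = 8.
h·[y(m₁) + y(m₂) + y(m₃) + y(m₄) + y(m₅) + y(m₆) + y(m₇) + y(m₈)] = 0.1·(17.833) = 1.78330.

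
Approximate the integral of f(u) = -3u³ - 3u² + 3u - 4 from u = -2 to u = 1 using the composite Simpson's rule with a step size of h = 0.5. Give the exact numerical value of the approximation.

h = (1 − (-2))/6 = 0.5.
Nodes u₀,…,u₆ = -2, -1.5, -1, -0.5, 0, 0.5, 1.
f(u) = -3u³ - 3u² + 3u - 4: f₀=2, f₁=-5.125, f₂=-7, f₃=-5.875, f₄=-4, f₅=-3.625, f₆=-7.
(h/3)·[f₀ + 4f₁ + 2f₂ + 4f₃ + 2f₄ + 4f₅ + f₆] = 0.166667·(-85.5) = -14.25.

-14.25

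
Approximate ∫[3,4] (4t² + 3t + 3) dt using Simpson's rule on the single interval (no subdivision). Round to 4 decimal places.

62.8333

S = (b−a)/6 · [f(3) + 4f(3.5) + f(4)] = 0.166667·[48 + 4·62.5 + 79] = 62.8333.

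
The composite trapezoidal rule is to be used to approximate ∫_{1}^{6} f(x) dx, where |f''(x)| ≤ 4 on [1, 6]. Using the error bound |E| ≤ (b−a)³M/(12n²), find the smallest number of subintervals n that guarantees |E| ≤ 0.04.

33

Need 500/(12n²) ≤ 0.04.
n² ≥ 500/(12·0.04) = 1041.67 ⇒ n ≥ 32.2749, so the smallest n is 33.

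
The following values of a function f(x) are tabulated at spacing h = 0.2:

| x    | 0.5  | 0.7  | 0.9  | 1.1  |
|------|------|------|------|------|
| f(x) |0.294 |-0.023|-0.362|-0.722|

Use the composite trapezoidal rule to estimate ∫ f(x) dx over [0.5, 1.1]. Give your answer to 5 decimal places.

-0.11980

h = 0.2, n = 3.
(h/2)·[y₀ + 2y₁ + 2y₂ + y₃] = 0.1·(-1.198) = -0.11980.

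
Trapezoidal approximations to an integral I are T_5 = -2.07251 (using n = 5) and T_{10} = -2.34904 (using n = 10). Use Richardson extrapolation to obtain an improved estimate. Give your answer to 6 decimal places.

-2.441217

R = (4·T_{10} − T_5) / 3 = (4·(-2.34904) − (-2.07251))/3 = (-7.32365)/3 = -2.441217.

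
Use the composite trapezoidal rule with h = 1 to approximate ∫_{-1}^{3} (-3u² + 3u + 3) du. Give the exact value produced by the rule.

-6

h = (3 − (-1))/4 = 1.
Nodes u₀,…,u₄ = -1, 0, 1, 2, 3.
f(u) = -3u² + 3u + 3: f₀=-3, f₁=3, f₂=3, f₃=-3, f₄=-15.
(h/2)·[f₀ + 2f₁ + 2f₂ + 2f₃ + f₄] = 0.5·(-12) = -6.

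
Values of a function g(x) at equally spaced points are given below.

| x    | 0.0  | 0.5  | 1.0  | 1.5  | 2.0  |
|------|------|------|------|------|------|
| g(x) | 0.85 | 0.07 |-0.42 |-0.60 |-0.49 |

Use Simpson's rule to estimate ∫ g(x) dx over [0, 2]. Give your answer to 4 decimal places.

h = 0.5, n = 4.
(h/3)·[y₀ + 4y₁ + 2y₂ + 4y₃ + y₄] = 0.166667·(-2.60) = -0.4333.

-0.4333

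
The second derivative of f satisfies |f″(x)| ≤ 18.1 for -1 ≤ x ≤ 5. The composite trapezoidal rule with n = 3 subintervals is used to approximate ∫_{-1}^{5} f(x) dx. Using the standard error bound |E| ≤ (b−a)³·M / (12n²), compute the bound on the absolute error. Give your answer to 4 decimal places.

36.2000

|E| ≤ (6)³·18.1 / (12·3²) = 3909.6/108 = 36.2000.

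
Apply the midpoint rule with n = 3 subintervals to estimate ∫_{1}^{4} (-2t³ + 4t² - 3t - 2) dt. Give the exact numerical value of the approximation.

-69.25

h = (4 − 1)/3 = 1.
Midpoints m₁,…,m₃ = 1.5, 2.5, 3.5.
f(m₁)=-4.25, f(m₂)=-15.75, f(m₃)=-49.25.
h·[f(m₁) + f(m₂) + f(m₃)] = 1·(-69.25) = -69.25.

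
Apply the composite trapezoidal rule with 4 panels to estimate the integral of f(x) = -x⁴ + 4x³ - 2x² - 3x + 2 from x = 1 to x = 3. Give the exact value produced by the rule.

h = (3 − 1)/4 = 0.5.
Nodes x₀,…,x₄ = 1, 1.5, 2, 2.5, 3.
f(x) = -x⁴ + 4x³ - 2x² - 3x + 2: f₀=0, f₁=1.4375, f₂=4, f₃=5.4375, f₄=2.
(h/2)·[f₀ + 2f₁ + 2f₂ + 2f₃ + f₄] = 0.25·(23.75) = 5.9375.

5.9375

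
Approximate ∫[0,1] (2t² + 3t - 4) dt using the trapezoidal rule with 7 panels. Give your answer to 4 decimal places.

-1.8265

h = (1 − 0)/7 = 0.142857.
Nodes t₀,…,t₇ = 0, 0.142857, 0.285714, 0.428571, 0.571429, 0.714286, 0.857143, 1.
f(t) = 2t² + 3t - 4: f₀=-4, f₁=-3.530612, f₂=-2.979592, f₃=-2.346939, f₄=-1.632653, f₅=-0.836735, f₆=0.040816, f₇=1.
(h/2)·[f₀ + 2f₁ + 2f₂ + 2f₃ + 2f₄ + 2f₅ + 2f₆ + f₇] = 0.071429·(-25.571429) = -1.8265.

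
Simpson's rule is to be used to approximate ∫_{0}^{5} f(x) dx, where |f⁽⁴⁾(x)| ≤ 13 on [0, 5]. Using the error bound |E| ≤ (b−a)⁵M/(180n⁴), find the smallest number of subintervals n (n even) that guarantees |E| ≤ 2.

4

Need 40625/(180n⁴) ≤ 2.
n⁴ ≥ 40625/(180·2) = 112.847 ⇒ n ≥ 3.2593, so the smallest even n is 4. (n must be even for Simpson's rule.)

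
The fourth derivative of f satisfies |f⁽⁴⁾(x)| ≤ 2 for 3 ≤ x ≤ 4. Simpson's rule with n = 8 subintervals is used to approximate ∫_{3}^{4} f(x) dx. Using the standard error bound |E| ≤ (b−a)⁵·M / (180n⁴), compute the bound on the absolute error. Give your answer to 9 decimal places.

|E| ≤ (1)⁵·2 / (180·8⁴) = 2/737280 = 0.000002713.

0.000002713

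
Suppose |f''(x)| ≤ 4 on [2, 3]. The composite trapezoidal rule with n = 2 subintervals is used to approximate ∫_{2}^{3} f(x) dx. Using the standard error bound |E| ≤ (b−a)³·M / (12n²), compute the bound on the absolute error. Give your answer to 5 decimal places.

0.08333

|E| ≤ (1)³·4 / (12·2²) = 4/48 = 0.08333.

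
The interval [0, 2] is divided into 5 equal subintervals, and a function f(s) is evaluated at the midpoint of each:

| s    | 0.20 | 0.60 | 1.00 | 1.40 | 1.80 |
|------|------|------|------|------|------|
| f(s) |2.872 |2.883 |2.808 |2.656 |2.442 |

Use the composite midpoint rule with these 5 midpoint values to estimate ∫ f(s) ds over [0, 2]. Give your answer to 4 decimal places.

h = 0.4, n = 5.
h·[y(m₁) + y(m₂) + y(m₃) + y(m₄) + y(m₅)] = 0.4·(13.661) = 5.4644.

5.4644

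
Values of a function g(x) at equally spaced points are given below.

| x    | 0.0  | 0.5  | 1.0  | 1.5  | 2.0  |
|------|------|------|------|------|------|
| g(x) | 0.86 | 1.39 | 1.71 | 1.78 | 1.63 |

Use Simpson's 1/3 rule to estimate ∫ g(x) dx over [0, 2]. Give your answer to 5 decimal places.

h = 0.5, n = 4.
(h/3)·[y₀ + 4y₁ + 2y₂ + 4y₃ + y₄] = 0.166667·(18.59) = 3.09833.

3.09833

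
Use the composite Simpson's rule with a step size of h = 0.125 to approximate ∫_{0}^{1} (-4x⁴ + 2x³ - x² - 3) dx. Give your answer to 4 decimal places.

h = (1 − 0)/8 = 0.125.
Nodes x₀,…,x₈ = 0, 0.125, 0.25, 0.375, 0.5, 0.625, 0.75, 0.875, 1.
f(x) = -4x⁴ + 2x³ - x² - 3: f₀=-3, f₁=-3.0126953125, f₂=-3.046875, f₃=-3.1142578125, f₄=-3.25, f₅=-3.5126953125, f₆=-3.984375, f₇=-4.7705078125, f₈=-6.
(h/3)·[f₀ + 4f₁ + 2f₂ + 4f₃ + 2f₄ + 4f₅ + 2f₆ + 4f₇ + f₈] = 0.041667·(-87.203125) = -3.6335.

-3.6335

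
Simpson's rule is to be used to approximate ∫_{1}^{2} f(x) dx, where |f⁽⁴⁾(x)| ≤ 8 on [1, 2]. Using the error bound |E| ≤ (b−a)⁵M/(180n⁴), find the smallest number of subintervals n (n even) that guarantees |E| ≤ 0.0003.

Need 8/(180n⁴) ≤ 0.0003.
n⁴ ≥ 8/(180·0.0003) = 148.148 ⇒ n ≥ 3.4888, so the smallest even n is 4. (n must be even for Simpson's rule.)

4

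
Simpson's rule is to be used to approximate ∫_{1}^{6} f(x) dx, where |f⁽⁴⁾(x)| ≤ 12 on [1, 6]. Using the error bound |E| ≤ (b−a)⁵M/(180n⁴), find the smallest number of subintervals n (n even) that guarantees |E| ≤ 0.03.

10

Need 37500/(180n⁴) ≤ 0.03.
n⁴ ≥ 37500/(180·0.03) = 6944.44 ⇒ n ≥ 9.1287, so the smallest even n is 10. (n must be even for Simpson's rule.)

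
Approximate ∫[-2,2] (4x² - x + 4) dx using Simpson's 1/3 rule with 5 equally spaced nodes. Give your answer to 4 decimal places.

37.3333

h = (2 − (-2))/4 = 1.
Nodes x₀,…,x₄ = -2, -1, 0, 1, 2.
f(x) = 4x² - x + 4: f₀=22, f₁=9, f₂=4, f₃=7, f₄=18.
(h/3)·[f₀ + 4f₁ + 2f₂ + 4f₃ + f₄] = 0.333333·(112) = 37.3333.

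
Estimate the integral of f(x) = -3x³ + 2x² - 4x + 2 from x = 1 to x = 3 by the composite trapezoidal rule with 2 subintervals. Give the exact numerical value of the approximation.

-60

h = (3 − 1)/2 = 1.
Nodes x₀,…,x₂ = 1, 2, 3.
f(x) = -3x³ + 2x² - 4x + 2: f₀=-3, f₁=-22, f₂=-73.
(h/2)·[f₀ + 2f₁ + f₂] = 0.5·(-120) = -60.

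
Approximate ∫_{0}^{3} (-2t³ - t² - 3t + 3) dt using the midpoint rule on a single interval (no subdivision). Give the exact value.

M = (b−a)·f(1.5) = 3·(-10.5) = -31.5.

-31.5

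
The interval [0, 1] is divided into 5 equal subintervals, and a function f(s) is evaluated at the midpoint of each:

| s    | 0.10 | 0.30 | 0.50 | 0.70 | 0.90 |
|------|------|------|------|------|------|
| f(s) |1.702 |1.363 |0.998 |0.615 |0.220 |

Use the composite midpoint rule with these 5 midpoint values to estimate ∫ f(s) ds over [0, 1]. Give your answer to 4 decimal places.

h = 0.2, n = 5.
h·[y(m₁) + y(m₂) + y(m₃) + y(m₄) + y(m₅)] = 0.2·(4.898) = 0.9796.

0.9796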